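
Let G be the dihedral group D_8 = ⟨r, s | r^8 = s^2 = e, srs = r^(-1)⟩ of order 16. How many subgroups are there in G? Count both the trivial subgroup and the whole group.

|G| = 16, so by Lagrange every subgroup order divides 16. Divisors: 1, 2, 4, 8, 16.
Subgroups by order — order 1: 1; order 2: 9; order 4: 5; order 8: 3; order 16: 1.
Total: 1 + 9 + 5 + 3 + 1 = 19.

19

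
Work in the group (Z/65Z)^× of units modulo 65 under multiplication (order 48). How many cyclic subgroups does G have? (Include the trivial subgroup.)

20

Group the elements of G by the cyclic subgroup they generate; each cyclic subgroup of order d accounts for φ(d) elements.
Cyclic subgroups by order — order 1: 1; order 2: 3; order 3: 1; order 4: 6; order 6: 3; order 12: 6.
Total: 20.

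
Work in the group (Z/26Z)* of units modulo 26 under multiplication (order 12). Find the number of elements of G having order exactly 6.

The elements of order 6 are: 17, 23.
That's 2.

2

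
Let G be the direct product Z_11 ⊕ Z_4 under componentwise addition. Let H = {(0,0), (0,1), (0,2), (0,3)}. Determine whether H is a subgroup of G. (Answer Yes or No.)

|H| = 4 divides |G| = 44, consistent with Lagrange.
H contains the identity, every element's inverse is in H, and H is closed under +: it is a subgroup.
In fact H = ⟨(0,1)⟩.

Yes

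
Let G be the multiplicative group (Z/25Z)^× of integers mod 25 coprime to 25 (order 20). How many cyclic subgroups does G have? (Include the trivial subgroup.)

6

A cyclic subgroup of order d is generated by each of its φ(d) elements of order d, so the cyclic subgroups of order d number (#elements of order d)/φ(d).
Cyclic subgroups by order — order 1: 1; order 2: 1; order 4: 1; order 5: 1; order 10: 1; order 20: 1.
Total: 6.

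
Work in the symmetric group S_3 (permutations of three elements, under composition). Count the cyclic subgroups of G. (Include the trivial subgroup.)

5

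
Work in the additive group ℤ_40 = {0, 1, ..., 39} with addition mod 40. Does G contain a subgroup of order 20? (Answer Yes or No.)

20 | 40. A subgroup of order 20 is {0, 2, 4, 6, 8, 10, 12, 14, 16, 18, 20, 22, 24, 26, 28, 30, 32, 34, 36, 38}.

Yes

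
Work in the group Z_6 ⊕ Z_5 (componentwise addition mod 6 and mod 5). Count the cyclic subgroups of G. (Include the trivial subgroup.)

Each element a generates a cyclic subgroup ⟨a⟩; distinct elements may generate the same one (a cyclic group of order d has φ(d) generators).
Cyclic subgroups by order — order 1: 1; order 2: 1; order 3: 1; order 5: 1; order 6: 1; order 10: 1; order 15: 1; order 30: 1.
Total: 8.

8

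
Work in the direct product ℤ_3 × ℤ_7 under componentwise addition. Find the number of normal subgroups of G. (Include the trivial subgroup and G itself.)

4

G is abelian, so every subgroup is normal.
G has 4 subgroups in total, hence 4 normal subgroups.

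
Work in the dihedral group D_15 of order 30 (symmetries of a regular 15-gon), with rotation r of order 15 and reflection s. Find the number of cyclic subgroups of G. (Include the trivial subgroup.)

19

A cyclic subgroup of order d is generated by each of its φ(d) elements of order d, so the cyclic subgroups of order d number (#elements of order d)/φ(d).
Cyclic subgroups by order — order 1: 1; order 2: 15; order 3: 1; order 5: 1; order 15: 1.
Total: 19.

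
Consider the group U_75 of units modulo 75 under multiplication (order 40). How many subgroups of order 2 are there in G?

3

|G| = 40 and 2 | 40, so subgroups of order 2 are possible by Lagrange.
The subgroups of order 2 are: {1, 26}; {1, 49}; {1, 74}.
So G has 3 subgroups of order 2.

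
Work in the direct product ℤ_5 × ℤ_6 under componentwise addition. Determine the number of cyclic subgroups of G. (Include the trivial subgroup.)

Group the elements of G by the cyclic subgroup they generate; each cyclic subgroup of order d accounts for φ(d) elements.
Cyclic subgroups by order — order 1: 1; order 2: 1; order 3: 1; order 5: 1; order 6: 1; order 10: 1; order 15: 1; order 30: 1.
Total: 8.

8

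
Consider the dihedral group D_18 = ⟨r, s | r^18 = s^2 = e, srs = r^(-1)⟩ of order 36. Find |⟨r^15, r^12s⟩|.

|⟨r^15⟩| = 6 and |⟨r^12s⟩| = 2, so |H| is a multiple of lcm(6, 2) = 6 and divides |G| = 36.
Closing under the operation: H = {e, r^3, r^6, r^9, r^12, r^15, s, r^3s, r^6s, r^9s, r^12s, r^15s}, so |H| = 12.

12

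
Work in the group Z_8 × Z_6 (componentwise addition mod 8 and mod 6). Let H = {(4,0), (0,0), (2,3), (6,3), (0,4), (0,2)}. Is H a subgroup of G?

Closure fails: (2,3) + (0,2) = (2,5) ∉ H. So H is not a subgroup.

No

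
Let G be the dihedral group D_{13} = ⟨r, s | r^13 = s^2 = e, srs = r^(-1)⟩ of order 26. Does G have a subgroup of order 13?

13 | 26. A subgroup of order 13 is {e, r, r^2, r^3, r^4, r^5, r^6, r^7, r^8, r^9, r^10, r^11, r^12}.

Yes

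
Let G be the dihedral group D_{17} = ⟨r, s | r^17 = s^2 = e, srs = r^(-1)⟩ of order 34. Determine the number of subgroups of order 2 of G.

17

|G| = 34 and 2 | 34, so subgroups of order 2 are possible by Lagrange.
The subgroups of order 2 are: {e, r^10s}; {e, r^11s}; {e, r^12s}; {e, r^13s}; … (17 in all).
So G has 17 subgroups of order 2.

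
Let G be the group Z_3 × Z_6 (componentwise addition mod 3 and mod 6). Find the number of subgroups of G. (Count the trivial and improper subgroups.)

12

|G| = 18, so by Lagrange every subgroup order divides 18. Divisors: 1, 2, 3, 6, 9, 18.
Subgroups by order — order 1: 1; order 2: 1; order 3: 4; order 6: 4; order 9: 1; order 18: 1.
Total: 1 + 1 + 4 + 4 + 1 + 1 = 12.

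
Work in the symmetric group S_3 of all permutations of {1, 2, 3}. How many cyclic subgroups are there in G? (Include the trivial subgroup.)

5

Each element a generates a cyclic subgroup ⟨a⟩; distinct elements may generate the same one (a cyclic group of order d has φ(d) generators).
Cyclic subgroups by order — order 1: 1; order 2: 3; order 3: 1.
Total: 5.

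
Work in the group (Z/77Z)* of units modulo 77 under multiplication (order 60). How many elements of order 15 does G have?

8

The elements of order 15 are: 4, 9, 16, 25, 37, 53, 58, 60.
That's 8.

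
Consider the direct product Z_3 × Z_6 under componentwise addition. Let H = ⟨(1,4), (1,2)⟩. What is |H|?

|⟨(1,4)⟩| = 3 and |⟨(1,2)⟩| = 3, so |H| is a multiple of lcm(3, 3) = 3 and divides |G| = 18.
Closing under the operation: H = {(0,0), (0,2), (0,4), (1,0), (1,2), (1,4), (2,0), (2,2), (2,4)}, so |H| = 9.

9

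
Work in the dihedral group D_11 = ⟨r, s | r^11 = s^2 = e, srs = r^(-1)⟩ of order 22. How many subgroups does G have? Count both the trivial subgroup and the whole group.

|G| = 22, so by Lagrange every subgroup order divides 22. Divisors: 1, 2, 11, 22.
Subgroups by order — order 1: 1; order 2: 11; order 11: 1; order 22: 1.
Total: 1 + 11 + 1 + 1 = 14.

14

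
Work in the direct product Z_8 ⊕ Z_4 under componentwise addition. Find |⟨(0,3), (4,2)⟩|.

8

|⟨(0,3)⟩| = 4 and |⟨(4,2)⟩| = 2, so |H| is a multiple of lcm(4, 2) = 4 and divides |G| = 32.
Closing under the operation: H = {(0,0), (0,1), (0,2), (0,3), (4,0), (4,1), (4,2), (4,3)}, so |H| = 8.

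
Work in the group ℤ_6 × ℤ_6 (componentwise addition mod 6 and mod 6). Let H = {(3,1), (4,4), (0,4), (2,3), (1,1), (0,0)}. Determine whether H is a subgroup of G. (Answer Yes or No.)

(4,4) ∈ H but its inverse (2,2) ∉ H, so H is not a subgroup.

No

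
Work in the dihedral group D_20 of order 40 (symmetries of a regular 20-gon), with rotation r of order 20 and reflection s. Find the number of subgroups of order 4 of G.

|G| = 40 and 4 | 40, so subgroups of order 4 are possible by Lagrange.
The subgroups of order 4 are: {e, r^10, s, r^10s}; {e, r^10, rs, r^11s}; {e, r^10, r^2s, r^12s}; {e, r^10, r^3s, r^13s}; … (11 in all).
So G has 11 subgroups of order 4.

11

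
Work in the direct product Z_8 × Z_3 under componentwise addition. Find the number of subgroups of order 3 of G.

1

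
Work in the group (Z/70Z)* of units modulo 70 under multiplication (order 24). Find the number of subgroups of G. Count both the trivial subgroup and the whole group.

16

|G| = 24, so by Lagrange every subgroup order divides 24. Divisors: 1, 2, 3, 4, 6, 8, 12, 24.
Subgroups by order — order 1: 1; order 2: 3; order 3: 1; order 4: 3; order 6: 3; order 8: 1; order 12: 3; order 24: 1.
Total: 1 + 3 + 1 + 3 + 3 + 1 + 3 + 1 = 16.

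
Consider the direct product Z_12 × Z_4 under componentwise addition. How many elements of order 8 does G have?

0

An element (a,b) has order lcm(ord(a), ord(b)); count pairs with lcm equal to 8.
Enumerating gives 0 such elements.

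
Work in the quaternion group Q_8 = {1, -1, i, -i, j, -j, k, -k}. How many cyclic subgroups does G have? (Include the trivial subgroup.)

5

A cyclic subgroup of order d is generated by each of its φ(d) elements of order d, so the cyclic subgroups of order d number (#elements of order d)/φ(d).
Cyclic subgroups by order — order 1: 1; order 2: 1; order 4: 3.
Total: 5.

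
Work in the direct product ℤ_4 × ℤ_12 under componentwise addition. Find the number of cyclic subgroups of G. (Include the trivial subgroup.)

20

A cyclic subgroup of order d is generated by each of its φ(d) elements of order d, so the cyclic subgroups of order d number (#elements of order d)/φ(d).
Cyclic subgroups by order — order 1: 1; order 2: 3; order 3: 1; order 4: 6; order 6: 3; order 12: 6.
Total: 20.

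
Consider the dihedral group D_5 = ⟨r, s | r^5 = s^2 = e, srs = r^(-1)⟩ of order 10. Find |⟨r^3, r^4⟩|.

|⟨r^3⟩| = 5 and |⟨r^4⟩| = 5, so |H| is a multiple of lcm(5, 5) = 5 and divides |G| = 10.
Closing under the operation: H = {e, r, r^2, r^3, r^4}, so |H| = 5.

5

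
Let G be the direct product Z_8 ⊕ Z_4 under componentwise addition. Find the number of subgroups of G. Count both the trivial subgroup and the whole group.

|G| = 32, so by Lagrange every subgroup order divides 32. Divisors: 1, 2, 4, 8, 16, 32.
Subgroups by order — order 1: 1; order 2: 3; order 4: 7; order 8: 7; order 16: 3; order 32: 1.
Total: 1 + 3 + 7 + 7 + 3 + 1 = 22.

22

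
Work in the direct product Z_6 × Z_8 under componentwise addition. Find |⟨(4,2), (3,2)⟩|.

|⟨(4,2)⟩| = 12 and |⟨(3,2)⟩| = 4, so |H| is a multiple of lcm(12, 4) = 12 and divides |G| = 48.
Closing under the operation: H = {(0,0), (0,2), (0,4), (0,6), (1,0), (1,2), (1,4), (1,6), (2,0), (2,2), (2,4), (2,6), (3,0), (3,2), (3,4), (3,6), (4,0), (4,2), (4,4), (4,6), (5,0), (5,2), (5,4), (5,6)}, so |H| = 24.

24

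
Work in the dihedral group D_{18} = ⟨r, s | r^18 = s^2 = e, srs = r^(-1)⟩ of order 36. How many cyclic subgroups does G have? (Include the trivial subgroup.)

Group the elements of G by the cyclic subgroup they generate; each cyclic subgroup of order d accounts for φ(d) elements.
Cyclic subgroups by order — order 1: 1; order 2: 19; order 3: 1; order 6: 1; order 9: 1; order 18: 1.
Total: 24.

24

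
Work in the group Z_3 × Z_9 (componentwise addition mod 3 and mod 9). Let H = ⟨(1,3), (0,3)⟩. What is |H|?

9

|⟨(1,3)⟩| = 3 and |⟨(0,3)⟩| = 3, so |H| is a multiple of lcm(3, 3) = 3 and divides |G| = 27.
Closing under the operation: H = {(0,0), (0,3), (0,6), (1,0), (1,3), (1,6), (2,0), (2,3), (2,6)}, so |H| = 9.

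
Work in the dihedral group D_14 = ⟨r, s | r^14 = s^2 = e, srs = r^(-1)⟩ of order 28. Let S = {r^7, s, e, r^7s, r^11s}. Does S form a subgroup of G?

|S| = 5 does not divide |G| = 28, so by Lagrange S is not a subgroup.

No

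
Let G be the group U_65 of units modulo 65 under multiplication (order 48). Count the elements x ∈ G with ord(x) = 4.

Enumerating element orders in G gives 12 elements of order 4.

12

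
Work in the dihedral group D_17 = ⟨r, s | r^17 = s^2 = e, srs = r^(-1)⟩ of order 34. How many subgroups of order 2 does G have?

17

|G| = 34 and 2 | 34, so subgroups of order 2 are possible by Lagrange.
The subgroups of order 2 are: {e, r^10s}; {e, r^11s}; {e, r^12s}; {e, r^13s}; … (17 in all).
So G has 17 subgroups of order 2.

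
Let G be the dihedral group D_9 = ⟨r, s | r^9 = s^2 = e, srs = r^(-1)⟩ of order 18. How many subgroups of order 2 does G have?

9

|G| = 18 and 2 | 18, so subgroups of order 2 are possible by Lagrange.
The subgroups of order 2 are: {e, r^2s}; {e, r^3s}; {e, r^4s}; {e, r^5s}; … (9 in all).
So G has 9 subgroups of order 2.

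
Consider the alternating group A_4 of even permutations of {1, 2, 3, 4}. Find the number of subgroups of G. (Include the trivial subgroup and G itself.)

10

|G| = 12, so by Lagrange every subgroup order divides 12. Divisors: 1, 2, 3, 4, 6, 12.
Subgroups by order — order 1: 1; order 2: 3; order 3: 4; order 4: 1; order 6: 0; order 12: 1.
Total: 1 + 3 + 4 + 1 + 0 + 1 = 10.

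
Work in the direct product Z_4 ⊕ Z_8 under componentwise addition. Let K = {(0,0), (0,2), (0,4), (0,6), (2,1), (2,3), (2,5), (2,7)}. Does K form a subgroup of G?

|K| = 8 divides |G| = 32, consistent with Lagrange.
K contains the identity, every element's inverse is in K, and K is closed under +: it is a subgroup.
In fact K = ⟨(2,1)⟩.

Yes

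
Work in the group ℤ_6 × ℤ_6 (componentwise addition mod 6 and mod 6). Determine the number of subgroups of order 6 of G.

|G| = 36 and 6 | 36, so subgroups of order 6 are possible by Lagrange.
The subgroups of order 6 are: {(0,0), (0,1), (0,2), (0,3), (0,4), (0,5)}; {(0,0), (0,2), (0,4), (3,0), (3,2), (3,4)}; {(0,0), (0,2), (0,4), (3,1), (3,3), (3,5)}; {(0,0), (0,3), (2,0), (2,3), (4,0), (4,3)}; … (12 in all).
So G has 12 subgroups of order 6.

12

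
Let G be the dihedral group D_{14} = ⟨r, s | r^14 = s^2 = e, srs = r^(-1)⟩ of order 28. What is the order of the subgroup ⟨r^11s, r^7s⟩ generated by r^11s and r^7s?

14

|⟨r^11s⟩| = 2 and |⟨r^7s⟩| = 2, so |H| is a multiple of lcm(2, 2) = 2 and divides |G| = 28.
Closing under the operation: H = {e, r^2, r^4, r^6, r^8, r^10, r^12, rs, r^3s, r^5s, r^7s, r^9s, r^11s, r^13s}, so |H| = 14.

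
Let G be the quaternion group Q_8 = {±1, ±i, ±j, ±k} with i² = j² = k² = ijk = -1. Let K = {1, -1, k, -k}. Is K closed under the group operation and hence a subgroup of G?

|K| = 4 divides |G| = 8, consistent with Lagrange.
K contains the identity, every element's inverse is in K, and K is closed under ·: it is a subgroup.
In fact K = ⟨-k⟩.

Yes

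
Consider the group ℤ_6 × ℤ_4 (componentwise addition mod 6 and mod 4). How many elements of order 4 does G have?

An element (a,b) has order lcm(ord(a), ord(b)); count pairs with lcm equal to 4.
Enumerating gives 4 such elements.

4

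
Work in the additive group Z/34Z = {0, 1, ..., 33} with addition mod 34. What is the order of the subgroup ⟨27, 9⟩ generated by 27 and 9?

34

|⟨27⟩| = 34 and |⟨9⟩| = 34, so |H| is a multiple of lcm(34, 34) = 34 and divides |G| = 34.
Closing {27, 9} under the group operation gives all of G, so |H| = 34.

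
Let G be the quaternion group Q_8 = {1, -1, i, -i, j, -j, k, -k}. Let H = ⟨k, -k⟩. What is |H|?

|⟨k⟩| = 4 and |⟨-k⟩| = 4, so |H| is a multiple of lcm(4, 4) = 4 and divides |G| = 8.
Closing under the operation: H = {1, -1, k, -k}, so |H| = 4.

4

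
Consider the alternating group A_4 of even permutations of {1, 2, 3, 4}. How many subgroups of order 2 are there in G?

|G| = 12 and 2 | 12, so subgroups of order 2 are possible by Lagrange.
The subgroups of order 2 are: {e, (1 2)(3 4)}; {e, (1 3)(2 4)}; {e, (1 4)(2 3)}.
So G has 3 subgroups of order 2.

3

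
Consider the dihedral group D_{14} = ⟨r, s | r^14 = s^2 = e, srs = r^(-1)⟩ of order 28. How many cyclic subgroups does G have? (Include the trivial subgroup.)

18

Group the elements of G by the cyclic subgroup they generate; each cyclic subgroup of order d accounts for φ(d) elements.
Cyclic subgroups by order — order 1: 1; order 2: 15; order 7: 1; order 14: 1.
Total: 18.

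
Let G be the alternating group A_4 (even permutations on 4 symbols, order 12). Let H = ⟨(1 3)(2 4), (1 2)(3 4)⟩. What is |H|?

|⟨(1 3)(2 4)⟩| = 2 and |⟨(1 2)(3 4)⟩| = 2, so |H| is a multiple of lcm(2, 2) = 2 and divides |G| = 12.
Closing under the operation: H = {e, (1 2)(3 4), (1 3)(2 4), (1 4)(2 3)}, so |H| = 4.

4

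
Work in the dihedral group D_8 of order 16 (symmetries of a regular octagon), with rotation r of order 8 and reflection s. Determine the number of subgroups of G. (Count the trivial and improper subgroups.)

19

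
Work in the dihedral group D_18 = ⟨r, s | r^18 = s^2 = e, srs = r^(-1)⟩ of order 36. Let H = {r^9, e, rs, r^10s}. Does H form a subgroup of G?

Yes

|H| = 4 divides |G| = 36, consistent with Lagrange.
H contains the identity, every element's inverse is in H, and H is closed under ·: it is a subgroup.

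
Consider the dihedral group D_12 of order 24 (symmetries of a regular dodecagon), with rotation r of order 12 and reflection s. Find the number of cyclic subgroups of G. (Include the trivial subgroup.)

Group the elements of G by the cyclic subgroup they generate; each cyclic subgroup of order d accounts for φ(d) elements.
Cyclic subgroups by order — order 1: 1; order 2: 13; order 3: 1; order 4: 1; order 6: 1; order 12: 1.
Total: 18.

18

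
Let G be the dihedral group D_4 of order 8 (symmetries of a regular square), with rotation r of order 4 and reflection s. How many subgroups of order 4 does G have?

3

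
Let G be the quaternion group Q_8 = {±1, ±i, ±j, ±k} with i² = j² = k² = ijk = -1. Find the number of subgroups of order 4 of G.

|G| = 8 and 4 | 8, so subgroups of order 4 are possible by Lagrange.
The subgroups of order 4 are: {1, -1, i, -i}; {1, -1, j, -j}; {1, -1, k, -k}.
So G has 3 subgroups of order 4.

3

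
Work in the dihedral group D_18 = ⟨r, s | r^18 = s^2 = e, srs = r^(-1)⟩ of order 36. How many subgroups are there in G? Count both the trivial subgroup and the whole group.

|G| = 36, so by Lagrange every subgroup order divides 36. Divisors: 1, 2, 3, 4, 6, 9, 12, 18, 36.
Subgroups by order — order 1: 1; order 2: 19; order 3: 1; order 4: 9; order 6: 7; order 9: 1; order 12: 3; order 18: 3; order 36: 1.
Total: 1 + 19 + 1 + 9 + 7 + 1 + 3 + 3 + 1 = 45.

45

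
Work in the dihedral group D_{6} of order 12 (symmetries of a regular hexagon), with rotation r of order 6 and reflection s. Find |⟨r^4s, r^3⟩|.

4

|⟨r^4s⟩| = 2 and |⟨r^3⟩| = 2, so |H| is a multiple of lcm(2, 2) = 2 and divides |G| = 12.
Closing under the operation: H = {e, r^3, rs, r^4s}, so |H| = 4.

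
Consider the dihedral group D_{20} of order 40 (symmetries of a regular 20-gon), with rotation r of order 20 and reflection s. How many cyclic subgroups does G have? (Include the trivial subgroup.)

Each element a generates a cyclic subgroup ⟨a⟩; distinct elements may generate the same one (a cyclic group of order d has φ(d) generators).
Cyclic subgroups by order — order 1: 1; order 2: 21; order 4: 1; order 5: 1; order 10: 1; order 20: 1.
Total: 26.

26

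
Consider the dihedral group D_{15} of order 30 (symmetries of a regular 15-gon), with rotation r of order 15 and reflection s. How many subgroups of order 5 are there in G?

1

|G| = 30 and 5 | 30, so subgroups of order 5 are possible by Lagrange.
The subgroups of order 5 are: {e, r^3, r^6, r^9, r^12}.
So G has 1 subgroup of order 5.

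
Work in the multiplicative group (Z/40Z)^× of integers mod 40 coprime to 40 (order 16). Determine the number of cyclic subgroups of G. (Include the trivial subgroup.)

12

A cyclic subgroup of order d is generated by each of its φ(d) elements of order d, so the cyclic subgroups of order d number (#elements of order d)/φ(d).
Cyclic subgroups by order — order 1: 1; order 2: 7; order 4: 4.
Total: 12.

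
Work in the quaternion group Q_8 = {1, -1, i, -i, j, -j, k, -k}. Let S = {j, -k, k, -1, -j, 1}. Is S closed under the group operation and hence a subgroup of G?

|S| = 6 does not divide |G| = 8, so by Lagrange S is not a subgroup.

No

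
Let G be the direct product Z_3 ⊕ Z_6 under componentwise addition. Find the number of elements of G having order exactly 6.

8

An element (a,b) has order lcm(ord(a), ord(b)); count pairs with lcm equal to 6.
Enumerating gives 8 such elements.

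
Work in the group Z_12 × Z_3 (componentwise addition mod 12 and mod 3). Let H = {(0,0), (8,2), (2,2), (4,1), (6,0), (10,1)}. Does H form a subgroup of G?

Yes

|H| = 6 divides |G| = 36, consistent with Lagrange.
H contains the identity, every element's inverse is in H, and H is closed under +: it is a subgroup.
In fact H = ⟨(10,1)⟩.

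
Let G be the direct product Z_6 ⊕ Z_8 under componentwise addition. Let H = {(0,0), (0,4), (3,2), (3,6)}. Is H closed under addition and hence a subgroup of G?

Yes

|H| = 4 divides |G| = 48, consistent with Lagrange.
H contains the identity, every element's inverse is in H, and H is closed under +: it is a subgroup.
In fact H = ⟨(3,2)⟩.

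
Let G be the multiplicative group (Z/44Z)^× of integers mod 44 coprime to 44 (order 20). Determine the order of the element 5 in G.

5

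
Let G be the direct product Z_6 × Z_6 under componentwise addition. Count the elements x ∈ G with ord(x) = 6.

An element (a,b) has order lcm(ord(a), ord(b)); count pairs with lcm equal to 6.
Enumerating gives 24 such elements.

24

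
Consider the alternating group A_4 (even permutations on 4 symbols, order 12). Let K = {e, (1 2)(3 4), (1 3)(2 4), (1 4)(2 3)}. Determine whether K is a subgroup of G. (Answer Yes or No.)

Yes

|K| = 4 divides |G| = 12, consistent with Lagrange.
K contains the identity, every element's inverse is in K, and K is closed under ∘: it is a subgroup.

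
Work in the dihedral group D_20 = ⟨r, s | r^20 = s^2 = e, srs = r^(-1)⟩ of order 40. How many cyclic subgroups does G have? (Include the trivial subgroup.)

26

A cyclic subgroup of order d is generated by each of its φ(d) elements of order d, so the cyclic subgroups of order d number (#elements of order d)/φ(d).
Cyclic subgroups by order — order 1: 1; order 2: 21; order 4: 1; order 5: 1; order 10: 1; order 20: 1.
Total: 26.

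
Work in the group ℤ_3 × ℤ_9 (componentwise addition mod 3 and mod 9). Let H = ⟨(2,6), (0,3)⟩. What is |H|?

9

|⟨(2,6)⟩| = 3 and |⟨(0,3)⟩| = 3, so |H| is a multiple of lcm(3, 3) = 3 and divides |G| = 27.
Closing under the operation: H = {(0,0), (0,3), (0,6), (1,0), (1,3), (1,6), (2,0), (2,3), (2,6)}, so |H| = 9.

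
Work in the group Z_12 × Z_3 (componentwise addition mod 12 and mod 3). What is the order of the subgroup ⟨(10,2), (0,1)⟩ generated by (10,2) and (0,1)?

18

|⟨(10,2)⟩| = 6 and |⟨(0,1)⟩| = 3, so |H| is a multiple of lcm(6, 3) = 6 and divides |G| = 36.
Closing under the operation: H = {(0,0), (0,1), (0,2), (2,0), (2,1), (2,2), (4,0), (4,1), (4,2), (6,0), (6,1), (6,2), (8,0), (8,1), (8,2), (10,0), (10,1), (10,2)}, so |H| = 18.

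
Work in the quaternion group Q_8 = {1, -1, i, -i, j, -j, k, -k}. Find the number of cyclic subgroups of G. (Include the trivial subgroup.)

A cyclic subgroup of order d is generated by each of its φ(d) elements of order d, so the cyclic subgroups of order d number (#elements of order d)/φ(d).
Cyclic subgroups by order — order 1: 1; order 2: 1; order 4: 3.
Total: 5.

5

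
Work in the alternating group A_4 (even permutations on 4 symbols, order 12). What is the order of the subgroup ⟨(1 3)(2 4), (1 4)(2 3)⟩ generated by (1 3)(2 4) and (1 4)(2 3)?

|⟨(1 3)(2 4)⟩| = 2 and |⟨(1 4)(2 3)⟩| = 2, so |H| is a multiple of lcm(2, 2) = 2 and divides |G| = 12.
Closing under the operation: H = {e, (1 2)(3 4), (1 3)(2 4), (1 4)(2 3)}, so |H| = 4.

4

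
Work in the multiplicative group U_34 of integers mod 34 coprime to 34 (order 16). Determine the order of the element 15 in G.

Compute successive powers of 15 mod 34: 15, 21, 9, 33, 19, 13, 25, 1; 15^8 ≡ 1 (mod 34).
So |⟨15⟩| = 8.

8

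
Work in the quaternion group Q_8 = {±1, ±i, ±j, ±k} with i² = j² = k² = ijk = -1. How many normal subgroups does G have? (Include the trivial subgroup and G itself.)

G has 6 subgroups. Checking conjugation-invariance by order — order 1: 1/1 normal; order 2: 1/1 normal; order 4: 3/3 normal; order 8: 1/1 normal.
Total normal subgroups: 6.

6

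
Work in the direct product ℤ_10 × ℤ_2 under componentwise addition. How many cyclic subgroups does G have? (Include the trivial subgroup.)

Group the elements of G by the cyclic subgroup they generate; each cyclic subgroup of order d accounts for φ(d) elements.
Cyclic subgroups by order — order 1: 1; order 2: 3; order 5: 1; order 10: 3.
Total: 8.

8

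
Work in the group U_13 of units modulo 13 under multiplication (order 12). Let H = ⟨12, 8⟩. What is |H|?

4

|⟨12⟩| = 2 and |⟨8⟩| = 4, so |H| is a multiple of lcm(2, 4) = 4 and divides |G| = 12.
Closing under the operation: H = {1, 5, 8, 12}, so |H| = 4.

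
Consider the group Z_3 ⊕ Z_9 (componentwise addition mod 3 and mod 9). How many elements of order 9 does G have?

18

An element (a,b) has order lcm(ord(a), ord(b)); count pairs with lcm equal to 9.
Enumerating gives 18 such elements.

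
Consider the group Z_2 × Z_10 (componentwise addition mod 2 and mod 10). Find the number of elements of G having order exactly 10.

12

An element (a,b) has order lcm(ord(a), ord(b)); count pairs with lcm equal to 10.
Enumerating gives 12 such elements.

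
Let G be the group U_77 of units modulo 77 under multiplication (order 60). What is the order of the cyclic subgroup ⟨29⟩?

10

Compute successive powers of 29 mod 77: 29, 71, 57, 36, 43, 15, 50, 64, …; 29^10 ≡ 1 (mod 77).
So |⟨29⟩| = 10.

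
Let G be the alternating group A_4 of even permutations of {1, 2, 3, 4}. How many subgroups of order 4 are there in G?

1

|G| = 12 and 4 | 12, so subgroups of order 4 are possible by Lagrange.
The subgroups of order 4 are: {e, (1 2)(3 4), (1 3)(2 4), (1 4)(2 3)}.
So G has 1 subgroup of order 4.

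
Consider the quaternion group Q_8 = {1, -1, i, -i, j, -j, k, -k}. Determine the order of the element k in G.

Computing powers of k: the smallest k with (k)^k = e is k = 4.

4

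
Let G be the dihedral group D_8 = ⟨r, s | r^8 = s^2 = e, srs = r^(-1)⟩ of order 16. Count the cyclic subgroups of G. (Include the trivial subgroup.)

Group the elements of G by the cyclic subgroup they generate; each cyclic subgroup of order d accounts for φ(d) elements.
Cyclic subgroups by order — order 1: 1; order 2: 9; order 4: 1; order 8: 1.
Total: 12.

12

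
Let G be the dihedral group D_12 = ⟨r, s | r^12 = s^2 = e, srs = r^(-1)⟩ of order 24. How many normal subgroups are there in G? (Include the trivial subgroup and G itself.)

9

G has 34 subgroups. Checking conjugation-invariance by order — order 1: 1/1 normal; order 2: 1/13 normal; order 3: 1/1 normal; order 4: 1/7 normal; order 6: 1/5 normal; order 8: 0/3 normal; order 12: 3/3 normal; order 24: 1/1 normal.
Total normal subgroups: 9.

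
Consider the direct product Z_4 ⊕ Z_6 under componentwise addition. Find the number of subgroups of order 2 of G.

|G| = 24 and 2 | 24, so subgroups of order 2 are possible by Lagrange.
The subgroups of order 2 are: {(0,0), (0,3)}; {(0,0), (2,0)}; {(0,0), (2,3)}.
So G has 3 subgroups of order 2.

3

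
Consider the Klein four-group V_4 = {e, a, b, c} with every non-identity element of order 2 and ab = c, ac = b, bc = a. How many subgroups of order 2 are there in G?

|G| = 4 and 2 | 4, so subgroups of order 2 are possible by Lagrange.
The subgroups of order 2 are: {e, a}; {e, b}; {e, c}.
So G has 3 subgroups of order 2.

3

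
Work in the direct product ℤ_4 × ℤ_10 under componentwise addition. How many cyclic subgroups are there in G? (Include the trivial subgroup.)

12

Each element a generates a cyclic subgroup ⟨a⟩; distinct elements may generate the same one (a cyclic group of order d has φ(d) generators).
Cyclic subgroups by order — order 1: 1; order 2: 3; order 4: 2; order 5: 1; order 10: 3; order 20: 2.
Total: 12.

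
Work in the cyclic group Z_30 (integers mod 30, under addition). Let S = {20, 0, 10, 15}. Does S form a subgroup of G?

No

|S| = 4 does not divide |G| = 30, so by Lagrange S is not a subgroup.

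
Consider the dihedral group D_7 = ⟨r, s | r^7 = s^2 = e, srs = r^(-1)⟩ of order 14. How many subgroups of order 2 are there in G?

7

|G| = 14 and 2 | 14, so subgroups of order 2 are possible by Lagrange.
The subgroups of order 2 are: {e, r^2s}; {e, r^3s}; {e, r^4s}; {e, r^5s}; … (7 in all).
So G has 7 subgroups of order 2.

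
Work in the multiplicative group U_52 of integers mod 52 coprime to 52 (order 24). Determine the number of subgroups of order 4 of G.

3

|G| = 24 and 4 | 24, so subgroups of order 4 are possible by Lagrange.
The subgroups of order 4 are: {1, 5, 21, 25}; {1, 25, 27, 51}; {1, 25, 31, 47}.
So G has 3 subgroups of order 4.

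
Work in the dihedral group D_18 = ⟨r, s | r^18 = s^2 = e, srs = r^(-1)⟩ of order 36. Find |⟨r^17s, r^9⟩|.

4

|⟨r^17s⟩| = 2 and |⟨r^9⟩| = 2, so |H| is a multiple of lcm(2, 2) = 2 and divides |G| = 36.
Closing under the operation: H = {e, r^9, r^8s, r^17s}, so |H| = 4.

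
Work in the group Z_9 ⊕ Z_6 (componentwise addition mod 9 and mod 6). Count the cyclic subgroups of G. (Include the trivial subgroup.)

16

A cyclic subgroup of order d is generated by each of its φ(d) elements of order d, so the cyclic subgroups of order d number (#elements of order d)/φ(d).
Cyclic subgroups by order — order 1: 1; order 2: 1; order 3: 4; order 6: 4; order 9: 3; order 18: 3.
Total: 16.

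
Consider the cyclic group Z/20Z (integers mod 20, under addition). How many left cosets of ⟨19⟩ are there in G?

1

|⟨19⟩| = 20 and |G| = 20.
By Lagrange, [G : H] = |G|/|H| = 20/20 = 1.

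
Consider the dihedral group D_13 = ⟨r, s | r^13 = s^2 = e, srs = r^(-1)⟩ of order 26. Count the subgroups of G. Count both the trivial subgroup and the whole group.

|G| = 26, so by Lagrange every subgroup order divides 26. Divisors: 1, 2, 13, 26.
Subgroups by order — order 1: 1; order 2: 13; order 13: 1; order 26: 1.
Total: 1 + 13 + 1 + 1 = 16.

16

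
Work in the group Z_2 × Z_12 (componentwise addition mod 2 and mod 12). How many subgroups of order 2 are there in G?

3

|G| = 24 and 2 | 24, so subgroups of order 2 are possible by Lagrange.
The subgroups of order 2 are: {(0,0), (0,6)}; {(0,0), (1,0)}; {(0,0), (1,6)}.
So G has 3 subgroups of order 2.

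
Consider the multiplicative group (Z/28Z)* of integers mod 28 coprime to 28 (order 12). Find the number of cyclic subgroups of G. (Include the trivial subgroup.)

8

Group the elements of G by the cyclic subgroup they generate; each cyclic subgroup of order d accounts for φ(d) elements.
Cyclic subgroups by order — order 1: 1; order 2: 3; order 3: 1; order 6: 3.
Total: 8.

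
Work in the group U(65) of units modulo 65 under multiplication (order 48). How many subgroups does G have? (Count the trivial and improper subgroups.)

30

|G| = 48, so by Lagrange every subgroup order divides 48. Divisors: 1, 2, 3, 4, 6, 8, 12, 16, 24, 48.
Subgroups by order — order 1: 1; order 2: 3; order 3: 1; order 4: 7; order 6: 3; order 8: 3; order 12: 7; order 16: 1; order 24: 3; order 48: 1.
Total: 1 + 3 + 1 + 7 + 3 + 3 + 7 + 1 + 3 + 1 = 30.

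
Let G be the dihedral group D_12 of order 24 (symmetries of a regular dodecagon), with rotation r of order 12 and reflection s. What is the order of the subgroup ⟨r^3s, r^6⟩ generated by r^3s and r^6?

4

|⟨r^3s⟩| = 2 and |⟨r^6⟩| = 2, so |H| is a multiple of lcm(2, 2) = 2 and divides |G| = 24.
Closing under the operation: H = {e, r^6, r^3s, r^9s}, so |H| = 4.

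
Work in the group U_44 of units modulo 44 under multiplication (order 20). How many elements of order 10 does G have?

12

Enumerating element orders in G gives 12 elements of order 10.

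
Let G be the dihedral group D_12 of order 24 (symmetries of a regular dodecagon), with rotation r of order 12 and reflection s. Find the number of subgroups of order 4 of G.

|G| = 24 and 4 | 24, so subgroups of order 4 are possible by Lagrange.
The subgroups of order 4 are: {e, r^6, r^4s, r^10s}; {e, r^6, r^5s, r^11s}; {e, r^6, r^2s, r^8s}; {e, r^3, r^6, r^9}; … (7 in all).
So G has 7 subgroups of order 4.

7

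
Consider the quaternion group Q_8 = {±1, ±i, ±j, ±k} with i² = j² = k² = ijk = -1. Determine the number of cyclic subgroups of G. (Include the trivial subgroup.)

Each element a generates a cyclic subgroup ⟨a⟩; distinct elements may generate the same one (a cyclic group of order d has φ(d) generators).
Cyclic subgroups by order — order 1: 1; order 2: 1; order 4: 3.
Total: 5.

5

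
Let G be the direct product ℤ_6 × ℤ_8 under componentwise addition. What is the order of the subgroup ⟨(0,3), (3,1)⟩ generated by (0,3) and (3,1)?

|⟨(0,3)⟩| = 8 and |⟨(3,1)⟩| = 8, so |H| is a multiple of lcm(8, 8) = 8 and divides |G| = 48.
Closing under the operation: H = {(0,0), (0,1), (0,2), (0,3), (0,4), (0,5), (0,6), (0,7), (3,0), (3,1), (3,2), (3,3), (3,4), (3,5), (3,6), (3,7)}, so |H| = 16.

16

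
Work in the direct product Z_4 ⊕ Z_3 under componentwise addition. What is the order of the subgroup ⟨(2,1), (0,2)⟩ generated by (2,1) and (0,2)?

6

|⟨(2,1)⟩| = 6 and |⟨(0,2)⟩| = 3, so |H| is a multiple of lcm(6, 3) = 6 and divides |G| = 12.
Closing under the operation: H = {(0,0), (0,1), (0,2), (2,0), (2,1), (2,2)}, so |H| = 6.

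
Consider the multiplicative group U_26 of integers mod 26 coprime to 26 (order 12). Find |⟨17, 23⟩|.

6

|⟨17⟩| = 6 and |⟨23⟩| = 6, so |H| is a multiple of lcm(6, 6) = 6 and divides |G| = 12.
Closing under the operation: H = {1, 3, 9, 17, 23, 25}, so |H| = 6.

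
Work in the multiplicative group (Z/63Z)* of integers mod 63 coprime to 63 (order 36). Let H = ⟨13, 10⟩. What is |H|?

18

|⟨13⟩| = 6 and |⟨10⟩| = 6, so |H| is a multiple of lcm(6, 6) = 6 and divides |G| = 36.
Closing under the operation: H = {1, 4, 10, 13, 16, 19, 22, 25, 31, 34, 37, 40, 43, 46, 52, 55, 58, 61}, so |H| = 18.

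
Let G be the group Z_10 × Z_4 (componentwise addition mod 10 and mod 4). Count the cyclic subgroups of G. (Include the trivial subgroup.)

12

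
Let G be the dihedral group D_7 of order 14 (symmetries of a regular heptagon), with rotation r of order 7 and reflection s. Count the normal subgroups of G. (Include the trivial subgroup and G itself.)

3

G has 10 subgroups. Checking conjugation-invariance by order — order 1: 1/1 normal; order 2: 0/7 normal; order 7: 1/1 normal; order 14: 1/1 normal.
Total normal subgroups: 3.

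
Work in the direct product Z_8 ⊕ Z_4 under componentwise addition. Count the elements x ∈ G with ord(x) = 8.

16

An element (a,b) has order lcm(ord(a), ord(b)); count pairs with lcm equal to 8.
Enumerating gives 16 such elements.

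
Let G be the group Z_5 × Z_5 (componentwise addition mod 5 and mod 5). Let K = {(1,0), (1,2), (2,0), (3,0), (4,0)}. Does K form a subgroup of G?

No

The identity (0,0) ∉ K, so K is not a subgroup.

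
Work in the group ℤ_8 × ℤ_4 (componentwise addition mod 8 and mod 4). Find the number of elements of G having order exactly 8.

16

An element (a,b) has order lcm(ord(a), ord(b)); count pairs with lcm equal to 8.
Enumerating gives 16 such elements.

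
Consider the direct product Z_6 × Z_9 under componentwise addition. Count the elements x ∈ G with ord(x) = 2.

An element (a,b) has order lcm(ord(a), ord(b)); count pairs with lcm equal to 2.
Enumerating gives 1 such elements.

1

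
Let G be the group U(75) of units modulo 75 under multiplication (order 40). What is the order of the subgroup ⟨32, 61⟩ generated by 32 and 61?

|⟨32⟩| = 4 and |⟨61⟩| = 5, so |H| is a multiple of lcm(4, 5) = 20 and divides |G| = 40.
Closing under the operation: H = {1, 2, 4, 8, 16, 17, 19, 23, 31, 32, 34, 38, 46, 47, 49, 53, 61, 62, 64, 68}, so |H| = 20.

20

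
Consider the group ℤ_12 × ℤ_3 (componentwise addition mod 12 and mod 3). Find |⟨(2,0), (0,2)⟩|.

|⟨(2,0)⟩| = 6 and |⟨(0,2)⟩| = 3, so |H| is a multiple of lcm(6, 3) = 6 and divides |G| = 36.
Closing under the operation: H = {(0,0), (0,1), (0,2), (2,0), (2,1), (2,2), (4,0), (4,1), (4,2), (6,0), (6,1), (6,2), (8,0), (8,1), (8,2), (10,0), (10,1), (10,2)}, so |H| = 18.

18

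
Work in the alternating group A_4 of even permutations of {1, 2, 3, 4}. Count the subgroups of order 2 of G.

3

|G| = 12 and 2 | 12, so subgroups of order 2 are possible by Lagrange.
The subgroups of order 2 are: {e, (1 2)(3 4)}; {e, (1 3)(2 4)}; {e, (1 4)(2 3)}.
So G has 3 subgroups of order 2.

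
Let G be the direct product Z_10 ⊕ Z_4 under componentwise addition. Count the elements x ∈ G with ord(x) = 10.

12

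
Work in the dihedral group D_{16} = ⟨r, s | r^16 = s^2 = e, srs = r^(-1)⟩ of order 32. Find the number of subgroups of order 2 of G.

|G| = 32 and 2 | 32, so subgroups of order 2 are possible by Lagrange.
The subgroups of order 2 are: {e, r^10s}; {e, r^11s}; {e, r^12s}; {e, r^13s}; … (17 in all).
So G has 17 subgroups of order 2.

17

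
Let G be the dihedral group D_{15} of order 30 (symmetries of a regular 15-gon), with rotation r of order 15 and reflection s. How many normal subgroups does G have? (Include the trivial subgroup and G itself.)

G has 28 subgroups. Checking conjugation-invariance by order — order 1: 1/1 normal; order 2: 0/15 normal; order 3: 1/1 normal; order 5: 1/1 normal; order 6: 0/5 normal; order 10: 0/3 normal; order 15: 1/1 normal; order 30: 1/1 normal.
Total normal subgroups: 5.

5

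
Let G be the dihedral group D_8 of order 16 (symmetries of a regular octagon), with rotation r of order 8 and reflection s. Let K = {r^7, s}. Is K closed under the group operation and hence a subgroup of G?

No

The identity e ∉ K, so K is not a subgroup.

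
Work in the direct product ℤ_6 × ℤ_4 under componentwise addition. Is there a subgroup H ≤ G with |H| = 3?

Yes

3 | 24. A subgroup of order 3 is {(0,0), (2,0), (4,0)}.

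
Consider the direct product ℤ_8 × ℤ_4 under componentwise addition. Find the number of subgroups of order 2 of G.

3

|G| = 32 and 2 | 32, so subgroups of order 2 are possible by Lagrange.
The subgroups of order 2 are: {(0,0), (0,2)}; {(0,0), (4,0)}; {(0,0), (4,2)}.
So G has 3 subgroups of order 2.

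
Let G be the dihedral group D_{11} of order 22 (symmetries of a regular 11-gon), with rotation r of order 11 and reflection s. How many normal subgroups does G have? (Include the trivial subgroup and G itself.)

3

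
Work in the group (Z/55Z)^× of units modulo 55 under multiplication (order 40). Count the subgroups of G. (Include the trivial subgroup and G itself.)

16

|G| = 40, so by Lagrange every subgroup order divides 40. Divisors: 1, 2, 4, 5, 8, 10, 20, 40.
Subgroups by order — order 1: 1; order 2: 3; order 4: 3; order 5: 1; order 8: 1; order 10: 3; order 20: 3; order 40: 1.
Total: 1 + 3 + 3 + 1 + 1 + 3 + 3 + 1 = 16.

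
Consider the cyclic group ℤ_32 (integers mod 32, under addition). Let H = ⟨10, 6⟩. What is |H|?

16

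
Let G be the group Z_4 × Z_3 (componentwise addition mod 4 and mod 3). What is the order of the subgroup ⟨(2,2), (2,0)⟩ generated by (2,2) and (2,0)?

|⟨(2,2)⟩| = 6 and |⟨(2,0)⟩| = 2, so |H| is a multiple of lcm(6, 2) = 6 and divides |G| = 12.
Closing under the operation: H = {(0,0), (0,1), (0,2), (2,0), (2,1), (2,2)}, so |H| = 6.

6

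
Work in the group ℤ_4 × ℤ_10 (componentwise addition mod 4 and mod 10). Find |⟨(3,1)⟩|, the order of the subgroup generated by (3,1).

20

The order of (3,1) in Z_4 × Z_10 is lcm(ord(3) in Z_4, ord(1) in Z_10).
ord(3) = 4 and ord(1) = 10, so |⟨(3,1)⟩| = lcm(4, 10) = 20.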